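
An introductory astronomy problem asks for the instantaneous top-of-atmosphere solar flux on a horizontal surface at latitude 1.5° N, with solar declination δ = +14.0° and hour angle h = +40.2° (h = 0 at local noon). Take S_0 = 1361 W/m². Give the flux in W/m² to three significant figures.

1.02e+03 W/m²

cos θ_z = sin ϕ sin δ + cos ϕ cos δ cos h = 0.006333 + 0.740854 = 0.747187.
Flux = S_0 · cos θ_z = 1361 × 0.747187 = 1017 W/m².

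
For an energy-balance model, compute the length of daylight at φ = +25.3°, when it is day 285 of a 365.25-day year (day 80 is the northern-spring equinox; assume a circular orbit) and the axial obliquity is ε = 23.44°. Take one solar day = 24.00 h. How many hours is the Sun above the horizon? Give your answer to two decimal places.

Solar longitude: λ_s = 360° × (285 − 80)/365.25 = 202.053°.
sin δ = sin 23.44° × sin 202.053° = -0.14936, so δ = -8.590°.
cos H₀ = −tan φ · tan δ = −tan(+25.3°) × tan(-8.590°) = 0.0714, so H₀ = 1.4993 rad = 85.91°.
Daylight = 2H₀/(2π) × 24.00 h = (1.4993/π) × 24.00 = 11.45 h.

11.45 h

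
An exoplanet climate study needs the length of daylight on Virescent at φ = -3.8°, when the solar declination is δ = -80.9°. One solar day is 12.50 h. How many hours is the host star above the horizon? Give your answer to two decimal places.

cos H₀ = −tan φ · tan δ = −tan(-3.8°) × tan(-80.900°) = -0.4147, so H₀ = 1.9984 rad = 114.50°.
Daylight = 2H₀/(2π) × 12.50 h = (1.9984/π) × 12.50 = 7.95 h.

7.95 h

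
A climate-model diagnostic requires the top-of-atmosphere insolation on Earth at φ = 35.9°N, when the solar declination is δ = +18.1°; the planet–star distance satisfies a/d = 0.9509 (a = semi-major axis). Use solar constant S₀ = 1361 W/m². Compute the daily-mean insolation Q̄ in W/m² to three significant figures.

Q̄ ≈ 422 W/m²

cos H₀ = −tan(+35.9°) tan(+18.100°) = -0.2366, H₀ = 1.8097 rad.
Bracket: H₀ sin φ sin δ + cos φ cos δ sin H₀ = 1.8097×0.58637×0.31068 + 0.81004×0.95052×0.97161 = 0.329679 + 0.748100 = 1.077779.
Inverse-square distance factor (a/d)² = 0.9509² = 0.904211.
Q̄ = (S₀/π) × 0.904211 × [bracket] = (1361/π) × 0.904211 × 1.077779 = 422.2 W/m².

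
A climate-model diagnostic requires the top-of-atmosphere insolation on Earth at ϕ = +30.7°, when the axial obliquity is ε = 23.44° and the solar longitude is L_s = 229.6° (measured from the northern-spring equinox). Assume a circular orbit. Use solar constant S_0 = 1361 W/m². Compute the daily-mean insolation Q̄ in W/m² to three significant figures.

Solar declination: sin δ = sin ε · sin L_s = sin 23.44° × sin 229.6° = -0.30293, so δ = -17.634°.
cos h₀ = −tan(+30.7°) tan(-17.634°) = 0.1887, h₀ = 1.3809 rad.
Bracket: h₀ sin ϕ sin δ + cos ϕ cos δ sin h₀ = 1.3809×0.51054×-0.30293 + 0.85985×0.95301×0.98203 = -0.213567 + 0.804720 = 0.591153.
Q̄ = (S_0/π) × [bracket] = (1361/π) × 0.591153 = 256.1 W/m².

Q̄ ≈ 256 W/m²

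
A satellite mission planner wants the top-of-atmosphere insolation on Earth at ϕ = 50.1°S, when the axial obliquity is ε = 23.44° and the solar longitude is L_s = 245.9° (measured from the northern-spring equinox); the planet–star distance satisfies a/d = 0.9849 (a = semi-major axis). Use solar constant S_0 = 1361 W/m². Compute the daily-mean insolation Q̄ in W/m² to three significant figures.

Q̄ ≈ 463 W/m²

Solar declination: sin δ = sin ε · sin L_s = sin 23.44° × sin 245.9° = -0.36311, so δ = -21.292°.
cos h₀ = −tan(-50.1°) tan(-21.292°) = -0.4661, h₀ = 2.0557 rad.
Bracket: h₀ sin ϕ sin δ + cos ϕ cos δ sin h₀ = 2.0557×-0.76717×-0.36311 + 0.64145×0.93174×0.88474 = 0.572650 + 0.528778 = 1.101428.
Inverse-square distance factor (a/d)² = 0.9849² = 0.970028.
Q̄ = (S_0/π) × 0.970028 × [bracket] = (1361/π) × 0.970028 × 1.101428 = 462.9 W/m².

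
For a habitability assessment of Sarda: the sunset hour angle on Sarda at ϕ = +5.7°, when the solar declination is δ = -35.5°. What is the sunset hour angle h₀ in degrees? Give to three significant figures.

cos h₀ = −tan ϕ · tan δ = −tan(+5.7°) × tan(-35.500°) = 0.0712, so h₀ = 1.4995 rad = 85.92°.

h₀ = 85.9°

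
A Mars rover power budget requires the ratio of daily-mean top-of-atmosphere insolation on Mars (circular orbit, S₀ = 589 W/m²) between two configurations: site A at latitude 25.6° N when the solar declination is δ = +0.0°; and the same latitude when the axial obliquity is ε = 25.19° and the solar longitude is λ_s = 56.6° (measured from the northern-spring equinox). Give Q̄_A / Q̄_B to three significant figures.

— Configuration A (φ=+25.6°):
cos H₀ = −tan(+25.6°) tan(+0.000°) = -0.0000, H₀ = 1.5708 rad.
Bracket: H₀ sin φ sin δ + cos φ cos δ sin H₀ = 1.5708×0.43209×0.00000 + 0.90183×1.00000×1.00000 = 0.000000 + 0.901830 = 0.901830.
Q̄ = (S₀/π) × [bracket] = (589/π) × 0.901830 = 169.08 W/m².
— Configuration B (φ=+25.6°):
Solar declination: sin δ = sin ε · sin λ_s = sin 25.19° × sin 56.6° = 0.35533, so δ = +20.814°.
cos H₀ = −tan(+25.6°) tan(+20.814°) = -0.1821, H₀ = 1.7539 rad.
Bracket: H₀ sin φ sin δ + cos φ cos δ sin H₀ = 1.7539×0.43209×0.35533 + 0.90183×0.93474×0.98327 = 0.269284 + 0.828874 = 1.098158.
Q̄ = (S₀/π) × [bracket] = (589/π) × 1.098158 = 205.89 W/m².
Ratio Q̄_A / Q̄_B = 169.08 / 205.89 = 0.8212.

Q̄_A / Q̄_B ≈ 0.821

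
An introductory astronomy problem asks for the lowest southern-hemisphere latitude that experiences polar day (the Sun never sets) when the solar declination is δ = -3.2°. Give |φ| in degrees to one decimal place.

Polar day requires cos H₀ = −tan φ tan δ ≤ −1, i.e. tan φ tan δ ≥ 1.
The boundary is |tan φ| · |tan δ| = 1, so |φ| = 90° − |δ| = 90° − 3.2° = 86.8° in the southern hemisphere.

|φ| = 86.8°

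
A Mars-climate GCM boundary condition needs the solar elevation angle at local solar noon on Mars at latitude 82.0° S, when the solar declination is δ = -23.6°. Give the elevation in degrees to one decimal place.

31.6°

At local noon the hour angle is zero, so the zenith angle equals |ϕ − δ| = |-82.0° − (-23.600°)| = 58.400°.
Elevation = 90° − 58.400° = 31.6°.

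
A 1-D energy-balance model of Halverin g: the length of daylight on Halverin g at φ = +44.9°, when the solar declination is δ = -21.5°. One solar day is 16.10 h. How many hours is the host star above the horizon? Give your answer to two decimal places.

5.98 h

cos H₀ = −tan φ · tan δ = −tan(+44.9°) × tan(-21.500°) = 0.3925, so H₀ = 1.1674 rad = 66.89°.
Daylight = 2H₀/(2π) × 16.10 h = (1.1674/π) × 16.10 = 5.98 h.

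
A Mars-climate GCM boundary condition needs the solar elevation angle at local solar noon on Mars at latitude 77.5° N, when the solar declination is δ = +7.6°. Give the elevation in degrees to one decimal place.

At local noon the hour angle is zero, so the zenith angle equals |φ − δ| = |+77.5° − (+7.600°)| = 69.900°.
Elevation = 90° − 69.900° = 20.1°.

20.1°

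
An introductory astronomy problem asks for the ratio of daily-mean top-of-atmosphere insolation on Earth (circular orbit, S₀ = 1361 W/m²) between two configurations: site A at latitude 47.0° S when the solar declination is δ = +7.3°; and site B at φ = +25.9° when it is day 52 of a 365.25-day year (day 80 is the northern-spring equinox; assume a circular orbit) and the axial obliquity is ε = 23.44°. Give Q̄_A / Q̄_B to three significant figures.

— Configuration A (φ=-47.0°):
cos H₀ = −tan(-47.0°) tan(+7.300°) = 0.1374, H₀ = 1.4330 rad.
Bracket: H₀ sin φ sin δ + cos φ cos δ sin H₀ = 1.4330×-0.73135×0.12706 + 0.68200×0.99189×0.99052 = -0.133162 + 0.670056 = 0.536894.
Q̄ = (S₀/π) × [bracket] = (1361/π) × 0.536894 = 232.59 W/m².
— Configuration B (φ=+25.9°):
Solar longitude: λ_s = 360° × (52 − 80)/365.25 = -27.598°, i.e. -27.598° + 360° = 332.402°.
sin δ = sin 23.44° × sin 332.402° = -0.18428, so δ = -10.619°.
cos H₀ = −tan(+25.9°) tan(-10.619°) = 0.0910, H₀ = 1.4796 rad.
Bracket: H₀ sin φ sin δ + cos φ cos δ sin H₀ = 1.4796×0.43680×-0.18428 + 0.89956×0.98287×0.99585 = -0.119098 + 0.880481 = 0.761383.
Q̄ = (S₀/π) × [bracket] = (1361/π) × 0.761383 = 329.85 W/m².
Ratio Q̄_A / Q̄_B = 232.59 / 329.85 = 0.7051.

Q̄_A / Q̄_B ≈ 0.705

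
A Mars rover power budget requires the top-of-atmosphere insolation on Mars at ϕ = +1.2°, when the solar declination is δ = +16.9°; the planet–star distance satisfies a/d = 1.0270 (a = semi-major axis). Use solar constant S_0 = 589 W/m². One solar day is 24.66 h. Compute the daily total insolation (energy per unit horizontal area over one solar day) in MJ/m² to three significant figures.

cos h₀ = −tan(+1.2°) tan(+16.900°) = -0.0064, h₀ = 1.5772 rad.
Bracket: h₀ sin ϕ sin δ + cos ϕ cos δ sin h₀ = 1.5772×0.02094×0.29070 + 0.99978×0.95681×0.99998 = 0.009601 + 0.956580 = 0.966181.
Inverse-square distance factor (a/d)² = 1.0270² = 1.054729.
Q̄ = (S_0/π) × 1.054729 × [bracket] = (589/π) × 1.054729 × 0.966181 = 191.06 W/m².
Daily total = Q̄ × 24.66 h × 3600 s/h = 191.06 × 24.66 × 3600 / 10⁶ = 16.96 MJ/m².

17.0 MJ/m²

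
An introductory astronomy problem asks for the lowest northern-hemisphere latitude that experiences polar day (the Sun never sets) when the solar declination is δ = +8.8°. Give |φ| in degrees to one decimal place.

Polar day requires cos H₀ = −tan φ tan δ ≤ −1, i.e. tan φ tan δ ≥ 1.
The boundary is |tan φ| · |tan δ| = 1, so |φ| = 90° − |δ| = 90° − 8.8° = 81.2° in the northern hemisphere.

|φ| = 81.2°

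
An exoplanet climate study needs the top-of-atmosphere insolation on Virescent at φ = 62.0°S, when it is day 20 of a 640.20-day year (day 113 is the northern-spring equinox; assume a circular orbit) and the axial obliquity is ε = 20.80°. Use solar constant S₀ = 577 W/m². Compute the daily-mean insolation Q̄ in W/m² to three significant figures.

Solar longitude: λ_s = 360° × (20 − 113)/640.20 = -52.296°, i.e. -52.296° + 360° = 307.704°.
sin δ = sin 20.80° × sin 307.704° = -0.28095, so δ = -16.317°.
cos H₀ = −tan(-62.0°) tan(-16.317°) = -0.5506, H₀ = 2.1538 rad.
Bracket: H₀ sin φ sin δ + cos φ cos δ sin H₀ = 2.1538×-0.88295×-0.28095 + 0.46947×0.95972×0.83479 = 0.534282 + 0.376123 = 0.910405.
Q̄ = (S₀/π) × [bracket] = (577/π) × 0.910405 = 167.2 W/m².

Q̄ ≈ 167 W/m²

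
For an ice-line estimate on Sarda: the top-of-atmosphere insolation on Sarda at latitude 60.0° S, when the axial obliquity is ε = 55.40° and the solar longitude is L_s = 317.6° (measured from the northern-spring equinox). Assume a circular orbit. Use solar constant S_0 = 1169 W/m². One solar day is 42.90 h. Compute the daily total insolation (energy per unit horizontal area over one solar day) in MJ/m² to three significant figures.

86.8 MJ/m²

Solar declination: sin δ = sin ε · sin L_s = sin 55.40° × sin 317.6° = -0.55504, so δ = -33.714°.
cos h₀ = −tan(-60.0°) tan(-33.714°) = -1.1557 ≤ −1 ⇒ polar day, h₀ = π.
Bracket: h₀ sin ϕ sin δ + cos ϕ cos δ sin h₀ = 3.1416×-0.86603×-0.55504 + 0.50000×0.83182×0.00000 = 1.510108 + 0.000000 = 1.510108.
Q̄ = (S_0/π) × [bracket] = (1169/π) × 1.510108 = 561.92 W/m².
Daily total = Q̄ × 42.90 h × 3600 s/h = 561.92 × 42.90 × 3600 / 10⁶ = 86.78 MJ/m².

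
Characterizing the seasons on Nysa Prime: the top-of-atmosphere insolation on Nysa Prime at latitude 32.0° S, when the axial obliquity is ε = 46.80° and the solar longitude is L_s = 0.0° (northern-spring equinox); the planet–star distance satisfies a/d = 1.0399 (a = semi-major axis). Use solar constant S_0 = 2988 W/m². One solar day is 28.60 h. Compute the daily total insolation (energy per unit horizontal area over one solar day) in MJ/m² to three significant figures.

89.8 MJ/m²

Solar declination: sin δ = sin ε · sin L_s = sin 46.80° × sin 0.0° = 0.00000, so δ = +0.000°.
cos h₀ = −tan(-32.0°) tan(+0.000°) = 0.0000, h₀ = 1.5708 rad.
Bracket: h₀ sin ϕ sin δ + cos ϕ cos δ sin h₀ = 1.5708×-0.52992×0.00000 + 0.84805×1.00000×1.00000 = -0.000000 + 0.848050 = 0.848050.
Inverse-square distance factor (a/d)² = 1.0399² = 1.081392.
Q̄ = (S_0/π) × 1.081392 × [bracket] = (2988/π) × 1.081392 × 0.848050 = 872.24 W/m².
Daily total = Q̄ × 28.60 h × 3600 s/h = 872.24 × 28.60 × 3600 / 10⁶ = 89.81 MJ/m².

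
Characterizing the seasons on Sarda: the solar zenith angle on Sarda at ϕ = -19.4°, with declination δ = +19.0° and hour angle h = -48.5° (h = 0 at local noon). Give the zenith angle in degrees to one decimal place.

θ_z = 61.1°

cos θ_z = sin ϕ sin δ + cos ϕ cos δ cos h = -0.108141 + 0.590947 = 0.482806.
θ_z = arccos(0.482806) = 61.1°.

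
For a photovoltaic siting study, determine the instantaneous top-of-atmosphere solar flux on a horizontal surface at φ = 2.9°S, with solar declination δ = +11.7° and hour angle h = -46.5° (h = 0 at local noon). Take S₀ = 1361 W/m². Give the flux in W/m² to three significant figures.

cos θ_z = sin φ sin δ + cos φ cos δ cos h = -0.010260 + 0.673189 = 0.662929.
Flux = S₀ · cos θ_z = 1361 × 0.662929 = 902.2 W/m².

902 W/m²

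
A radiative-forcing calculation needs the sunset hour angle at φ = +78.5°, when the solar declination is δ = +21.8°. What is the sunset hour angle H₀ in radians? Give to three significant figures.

H₀ = 3.14 rad

Sunrise equation: cos H₀ = −tan φ · tan δ = -1.9659 ≤ −1, so the Sun never sets (polar day) and H₀ = π.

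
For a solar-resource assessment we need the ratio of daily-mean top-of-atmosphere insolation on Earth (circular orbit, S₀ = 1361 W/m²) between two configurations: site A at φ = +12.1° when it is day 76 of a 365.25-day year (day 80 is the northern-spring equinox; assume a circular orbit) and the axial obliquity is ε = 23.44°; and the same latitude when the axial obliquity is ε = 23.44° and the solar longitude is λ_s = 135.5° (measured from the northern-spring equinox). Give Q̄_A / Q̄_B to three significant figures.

Q̄_A / Q̄_B ≈ 0.938

— Configuration A (φ=+12.1°):
Solar longitude: λ_s = 360° × (76 − 80)/365.25 = -3.943°, i.e. -3.943° + 360° = 356.057°.
sin δ = sin 23.44° × sin 356.057° = -0.02735, so δ = -1.567°.
cos H₀ = −tan(+12.1°) tan(-1.567°) = 0.0059, H₀ = 1.5649 rad.
Bracket: H₀ sin φ sin δ + cos φ cos δ sin H₀ = 1.5649×0.20962×-0.02735 + 0.97778×0.99963×0.99998 = -0.008972 + 0.977399 = 0.968427.
Q̄ = (S₀/π) × [bracket] = (1361/π) × 0.968427 = 419.54 W/m².
— Configuration B (φ=+12.1°):
Solar declination: sin δ = sin ε · sin λ_s = sin 23.44° × sin 135.5° = 0.27881, so δ = +16.189°.
cos H₀ = −tan(+12.1°) tan(+16.189°) = -0.0622, H₀ = 1.6331 rad.
Bracket: H₀ sin φ sin δ + cos φ cos δ sin H₀ = 1.6331×0.20962×0.27881 + 0.97778×0.96035×0.99806 = 0.095445 + 0.937189 = 1.032634.
Q̄ = (S₀/π) × [bracket] = (1361/π) × 1.032634 = 447.36 W/m².
Ratio Q̄_A / Q̄_B = 419.54 / 447.36 = 0.9378.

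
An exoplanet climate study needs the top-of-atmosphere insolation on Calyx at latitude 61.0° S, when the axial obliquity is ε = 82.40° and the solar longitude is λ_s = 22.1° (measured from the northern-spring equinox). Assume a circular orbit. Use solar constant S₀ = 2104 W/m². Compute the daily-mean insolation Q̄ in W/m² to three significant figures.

Solar declination: sin δ = sin ε · sin λ_s = sin 82.40° × sin 22.1° = 0.37292, so δ = +21.896°.
cos H₀ = −tan(-61.0°) tan(+21.896°) = 0.7251, H₀ = 0.7597 rad.
Bracket: H₀ sin φ sin δ + cos φ cos δ sin H₀ = 0.7597×-0.87462×0.37292 + 0.48481×0.92786×0.68868 = -0.247786 + 0.309793 = 0.062007.
Q̄ = (S₀/π) × [bracket] = (2104/π) × 0.062007 = 41.53 W/m².

Q̄ ≈ 41.5 W/m²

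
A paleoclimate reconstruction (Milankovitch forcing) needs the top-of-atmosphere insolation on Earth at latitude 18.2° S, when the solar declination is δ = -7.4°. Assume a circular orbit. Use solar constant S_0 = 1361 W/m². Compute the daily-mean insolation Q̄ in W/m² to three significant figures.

Q̄ ≈ 436 W/m²

cos h₀ = −tan(-18.2°) tan(-7.400°) = -0.0427, h₀ = 1.6135 rad.
Bracket: h₀ sin ϕ sin δ + cos ϕ cos δ sin h₀ = 1.6135×-0.31233×-0.12880 + 0.94997×0.99167×0.99909 = 0.064908 + 0.941199 = 1.006107.
Q̄ = (S_0/π) × [bracket] = (1361/π) × 1.006107 = 435.9 W/m².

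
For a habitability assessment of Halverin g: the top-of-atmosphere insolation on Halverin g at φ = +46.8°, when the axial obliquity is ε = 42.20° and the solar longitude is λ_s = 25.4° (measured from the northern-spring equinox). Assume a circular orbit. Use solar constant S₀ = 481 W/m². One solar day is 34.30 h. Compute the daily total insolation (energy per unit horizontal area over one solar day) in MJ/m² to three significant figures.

Solar declination: sin δ = sin ε · sin λ_s = sin 42.20° × sin 25.4° = 0.28812, so δ = +16.746°.
cos H₀ = −tan(+46.8°) tan(+16.746°) = -0.3204, H₀ = 1.8970 rad.
Bracket: H₀ sin φ sin δ + cos φ cos δ sin H₀ = 1.8970×0.72897×0.28812 + 0.68455×0.95759×0.94728 = 0.398428 + 0.620959 = 1.019387.
Q̄ = (S₀/π) × [bracket] = (481/π) × 1.019387 = 156.08 W/m².
Daily total = Q̄ × 34.30 h × 3600 s/h = 156.08 × 34.30 × 3600 / 10⁶ = 19.27 MJ/m².

19.3 MJ/m²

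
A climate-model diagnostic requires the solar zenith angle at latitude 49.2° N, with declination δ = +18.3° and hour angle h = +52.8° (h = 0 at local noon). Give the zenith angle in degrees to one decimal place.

θ_z = 52.2°

cos θ_z = sin φ sin δ + cos φ cos δ cos h = 0.237691 + 0.375078 = 0.612769.
θ_z = arccos(0.612769) = 52.2°.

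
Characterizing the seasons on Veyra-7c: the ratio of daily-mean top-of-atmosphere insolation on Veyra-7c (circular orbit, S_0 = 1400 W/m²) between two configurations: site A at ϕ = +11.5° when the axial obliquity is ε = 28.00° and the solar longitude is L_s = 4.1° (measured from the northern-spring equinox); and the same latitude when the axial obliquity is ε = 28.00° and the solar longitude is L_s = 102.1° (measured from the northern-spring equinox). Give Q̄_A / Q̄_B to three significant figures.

Q̄_A / Q̄_B ≈ 0.971

— Configuration A (ϕ=+11.5°):
Solar declination: sin δ = sin ε · sin L_s = sin 28.00° × sin 4.1° = 0.03357, so δ = +1.924°.
cos h₀ = −tan(+11.5°) tan(+1.924°) = -0.0068, h₀ = 1.5776 rad.
Bracket: h₀ sin ϕ sin δ + cos ϕ cos δ sin h₀ = 1.5776×0.19937×0.03357 + 0.97992×0.99944×0.99998 = 0.010559 + 0.979352 = 0.989911.
Q̄ = (S_0/π) × [bracket] = (1400/π) × 0.989911 = 441.14 W/m².
— Configuration B (ϕ=+11.5°):
Solar declination: sin δ = sin ε · sin L_s = sin 28.00° × sin 102.1° = 0.45904, so δ = +27.325°.
cos h₀ = −tan(+11.5°) tan(+27.325°) = -0.1051, h₀ = 1.6761 rad.
Bracket: h₀ sin ϕ sin δ + cos ϕ cos δ sin h₀ = 1.6761×0.19937×0.45904 + 0.97992×0.88841×0.99446 = 0.153395 + 0.865748 = 1.019143.
Q̄ = (S_0/π) × [bracket] = (1400/π) × 1.019143 = 454.16 W/m².
Ratio Q̄_A / Q̄_B = 441.14 / 454.16 = 0.9713.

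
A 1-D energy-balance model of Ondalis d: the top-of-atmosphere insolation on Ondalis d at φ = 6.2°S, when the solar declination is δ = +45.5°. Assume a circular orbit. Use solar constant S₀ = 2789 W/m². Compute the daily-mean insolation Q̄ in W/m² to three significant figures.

cos H₀ = −tan(-6.2°) tan(+45.500°) = 0.1105, H₀ = 1.4600 rad.
Bracket: H₀ sin φ sin δ + cos φ cos δ sin H₀ = 1.4600×-0.10800×0.71325 + 0.99415×0.70091×0.99387 = -0.112465 + 0.692538 = 0.580073.
Q̄ = (S₀/π) × [bracket] = (2789/π) × 0.580073 = 515.0 W/m².

Q̄ ≈ 515 W/m²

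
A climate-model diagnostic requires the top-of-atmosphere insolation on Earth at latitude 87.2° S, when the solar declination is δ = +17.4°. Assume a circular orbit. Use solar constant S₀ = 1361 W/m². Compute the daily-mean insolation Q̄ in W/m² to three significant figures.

cos H₀ = −tan(-87.2°) tan(+17.400°) = 6.4075 ≥ 1 ⇒ polar night, H₀ = 0 and Q̄ = 0.

Q̄ ≈ 0.00 W/m²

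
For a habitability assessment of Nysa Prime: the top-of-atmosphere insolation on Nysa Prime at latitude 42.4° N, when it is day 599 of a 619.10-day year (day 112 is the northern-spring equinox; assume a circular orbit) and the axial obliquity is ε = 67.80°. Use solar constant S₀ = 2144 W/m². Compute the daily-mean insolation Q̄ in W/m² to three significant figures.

Q̄ ≈ 0.00 W/m²

Solar longitude: λ_s = 360° × (599 − 112)/619.10 = 283.185°.
sin δ = sin 67.80° × sin 283.185° = -0.90146, so δ = -64.351°.
cos H₀ = −tan(+42.4°) tan(-64.351°) = 1.9017 ≥ 1 ⇒ polar night, H₀ = 0 and Q̄ = 0.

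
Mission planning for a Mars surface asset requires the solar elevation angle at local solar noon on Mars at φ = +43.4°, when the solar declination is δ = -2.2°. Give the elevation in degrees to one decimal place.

44.4°

At local noon the hour angle is zero, so the zenith angle equals |φ − δ| = |+43.4° − (-2.200°)| = 45.600°.
Elevation = 90° − 45.600° = 44.4°.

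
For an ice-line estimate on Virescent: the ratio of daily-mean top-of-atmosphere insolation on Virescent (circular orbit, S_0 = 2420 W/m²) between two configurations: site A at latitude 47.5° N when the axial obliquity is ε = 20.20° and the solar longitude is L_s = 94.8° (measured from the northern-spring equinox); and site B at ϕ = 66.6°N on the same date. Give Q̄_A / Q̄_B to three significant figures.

— Configuration A (ϕ=+47.5°):
Solar declination: sin δ = sin ε · sin L_s = sin 20.20° × sin 94.8° = 0.34409, so δ = +20.126°.
cos h₀ = −tan(+47.5°) tan(+20.126°) = -0.3999, h₀ = 1.9822 rad.
Bracket: h₀ sin ϕ sin δ + cos ϕ cos δ sin h₀ = 1.9822×0.73728×0.34409 + 0.67559×0.93894×0.91655 = 0.502866 + 0.581403 = 1.084269.
Q̄ = (S_0/π) × [bracket] = (2420/π) × 1.084269 = 835.22 W/m².
— Configuration B (ϕ=+66.6°):
cos h₀ = −tan(+66.6°) tan(+20.126°) = -0.8468, h₀ = 2.5808 rad.
Bracket: h₀ sin ϕ sin δ + cos ϕ cos δ sin h₀ = 2.5808×0.91775×0.34409 + 0.39715×0.93894×0.53183 = 0.814987 + 0.198319 = 1.013306.
Q̄ = (S_0/π) × [bracket] = (2420/π) × 1.013306 = 780.56 W/m².
Ratio Q̄_A / Q̄_B = 835.22 / 780.56 = 1.070.

Q̄_A / Q̄_B ≈ 1.07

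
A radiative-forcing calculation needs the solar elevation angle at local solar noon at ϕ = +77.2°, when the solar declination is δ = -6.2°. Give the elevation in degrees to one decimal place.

At local noon the hour angle is zero, so the zenith angle equals |ϕ − δ| = |+77.2° − (-6.200°)| = 83.400°.
Elevation = 90° − 83.400° = 6.6°.

6.6°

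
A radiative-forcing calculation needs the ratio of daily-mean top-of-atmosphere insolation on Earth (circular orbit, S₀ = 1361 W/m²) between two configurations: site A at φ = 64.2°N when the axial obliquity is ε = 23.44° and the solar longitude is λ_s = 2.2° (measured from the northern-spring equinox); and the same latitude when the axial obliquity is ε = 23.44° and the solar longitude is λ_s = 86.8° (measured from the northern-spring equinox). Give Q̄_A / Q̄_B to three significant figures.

Q̄_A / Q̄_B ≈ 0.402

— Configuration A (φ=+64.2°):
Solar declination: sin δ = sin ε · sin λ_s = sin 23.44° × sin 2.2° = 0.01527, so δ = +0.875°.
cos H₀ = −tan(+64.2°) tan(+0.875°) = -0.0316, H₀ = 1.6024 rad.
Bracket: H₀ sin φ sin δ + cos φ cos δ sin H₀ = 1.6024×0.90032×0.01527 + 0.43523×0.99988×0.99950 = 0.022030 + 0.434960 = 0.456990.
Q̄ = (S₀/π) × [bracket] = (1361/π) × 0.456990 = 197.98 W/m².
— Configuration B (φ=+64.2°):
Solar declination: sin δ = sin ε · sin λ_s = sin 23.44° × sin 86.8° = 0.39717, so δ = +23.401°.
cos H₀ = −tan(+64.2°) tan(+23.401°) = -0.8952, H₀ = 2.6797 rad.
Bracket: H₀ sin φ sin δ + cos φ cos δ sin H₀ = 2.6797×0.90032×0.39717 + 0.43523×0.91775×0.44563 = 0.958207 + 0.177999 = 1.136206.
Q̄ = (S₀/π) × [bracket] = (1361/π) × 1.136206 = 492.23 W/m².
Ratio Q̄_A / Q̄_B = 197.98 / 492.23 = 0.4022.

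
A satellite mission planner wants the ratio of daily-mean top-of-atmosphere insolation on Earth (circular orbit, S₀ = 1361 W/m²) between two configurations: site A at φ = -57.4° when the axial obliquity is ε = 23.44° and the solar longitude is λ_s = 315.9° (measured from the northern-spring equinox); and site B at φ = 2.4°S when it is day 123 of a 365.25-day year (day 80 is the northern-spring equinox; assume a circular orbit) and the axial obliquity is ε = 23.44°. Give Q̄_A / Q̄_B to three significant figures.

Q̄_A / Q̄_B ≈ 0.992

— Configuration A (φ=-57.4°):
Solar declination: sin δ = sin ε · sin λ_s = sin 23.44° × sin 315.9° = -0.27683, so δ = -16.071°.
cos H₀ = −tan(-57.4°) tan(-16.071°) = -0.4505, H₀ = 2.0381 rad.
Bracket: H₀ sin φ sin δ + cos φ cos δ sin H₀ = 2.0381×-0.84245×-0.27683 + 0.53877×0.96092×0.89279 = 0.475316 + 0.462211 = 0.937527.
Q̄ = (S₀/π) × [bracket] = (1361/π) × 0.937527 = 406.16 W/m².
— Configuration B (φ=-2.4°):
Solar longitude: λ_s = 360° × (123 − 80)/365.25 = 42.382°.
sin δ = sin 23.44° × sin 42.382° = 0.26814, so δ = +15.553°.
cos H₀ = −tan(-2.4°) tan(+15.553°) = 0.0117, H₀ = 1.5591 rad.
Bracket: H₀ sin φ sin δ + cos φ cos δ sin H₀ = 1.5591×-0.04188×0.26814 + 0.99912×0.96338×0.99993 = -0.017508 + 0.962465 = 0.944957.
Q̄ = (S₀/π) × [bracket] = (1361/π) × 0.944957 = 409.37 W/m².
Ratio Q̄_A / Q̄_B = 406.16 / 409.37 = 0.9922.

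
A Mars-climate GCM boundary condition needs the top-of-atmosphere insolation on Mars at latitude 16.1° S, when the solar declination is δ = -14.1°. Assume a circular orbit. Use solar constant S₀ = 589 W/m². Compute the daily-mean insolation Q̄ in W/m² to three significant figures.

cos H₀ = −tan(-16.1°) tan(-14.100°) = -0.0725, H₀ = 1.6434 rad.
Bracket: H₀ sin φ sin δ + cos φ cos δ sin H₀ = 1.6434×-0.27731×-0.24362 + 0.96078×0.96987×0.99737 = 0.111025 + 0.929381 = 1.040406.
Q̄ = (S₀/π) × [bracket] = (589/π) × 1.040406 = 195.1 W/m².

Q̄ ≈ 195 W/m²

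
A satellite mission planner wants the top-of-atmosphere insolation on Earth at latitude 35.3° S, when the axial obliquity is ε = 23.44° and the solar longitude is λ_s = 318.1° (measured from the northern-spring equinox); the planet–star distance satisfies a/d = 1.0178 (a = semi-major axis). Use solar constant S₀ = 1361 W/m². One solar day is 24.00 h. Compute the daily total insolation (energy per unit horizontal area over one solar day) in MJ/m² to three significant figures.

Solar declination: sin δ = sin ε · sin λ_s = sin 23.44° × sin 318.1° = -0.26566, so δ = -15.406°.
cos H₀ = −tan(-35.3°) tan(-15.406°) = -0.1951, H₀ = 1.7672 rad.
Bracket: H₀ sin φ sin δ + cos φ cos δ sin H₀ = 1.7672×-0.57786×-0.26566 + 0.81614×0.96407×0.98078 = 0.271290 + 0.771693 = 1.042983.
Inverse-square distance factor (a/d)² = 1.0178² = 1.035917.
Q̄ = (S₀/π) × 1.035917 × [bracket] = (1361/π) × 1.035917 × 1.042983 = 468.07 W/m².
Daily total = Q̄ × 24.00 h × 3600 s/h = 468.07 × 24.00 × 3600 / 10⁶ = 40.44 MJ/m².

40.4 MJ/m²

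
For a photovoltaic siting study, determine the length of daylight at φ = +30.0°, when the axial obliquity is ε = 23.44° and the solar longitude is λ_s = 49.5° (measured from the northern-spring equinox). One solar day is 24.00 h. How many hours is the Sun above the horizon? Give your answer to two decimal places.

13.41 h

Solar declination: sin δ = sin ε · sin λ_s = sin 23.44° × sin 49.5° = 0.30248, so δ = +17.607°.
cos H₀ = −tan φ · tan δ = −tan(+30.0°) × tan(+17.607°) = -0.1832, so H₀ = 1.7551 rad = 100.56°.
Daylight = 2H₀/(2π) × 24.00 h = (1.7551/π) × 24.00 = 13.41 h.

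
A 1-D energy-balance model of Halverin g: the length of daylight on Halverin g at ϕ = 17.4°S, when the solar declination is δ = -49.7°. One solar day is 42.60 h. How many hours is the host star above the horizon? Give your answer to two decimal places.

cos h₀ = −tan ϕ · tan δ = −tan(-17.4°) × tan(-49.700°) = -0.3695, so h₀ = 1.9493 rad = 111.69°.
Daylight = 2h₀/(2π) × 42.60 h = (1.9493/π) × 42.60 = 26.43 h.

26.43 h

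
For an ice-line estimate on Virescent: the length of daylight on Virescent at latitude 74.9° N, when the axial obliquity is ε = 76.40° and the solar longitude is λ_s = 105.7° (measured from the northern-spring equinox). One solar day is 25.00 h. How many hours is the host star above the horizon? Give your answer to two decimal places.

Solar declination: sin δ = sin ε · sin λ_s = sin 76.40° × sin 105.7° = 0.93570, so δ = +69.341°.
Sunrise equation: cos H₀ = −tan φ · tan δ = -9.8295 ≤ −1, so the host star never sets (polar day) and H₀ = π.
Daylight = 2H₀/(2π) × 25.00 h = (3.1416/π) × 25.00 = 25.00 h.

25.00 h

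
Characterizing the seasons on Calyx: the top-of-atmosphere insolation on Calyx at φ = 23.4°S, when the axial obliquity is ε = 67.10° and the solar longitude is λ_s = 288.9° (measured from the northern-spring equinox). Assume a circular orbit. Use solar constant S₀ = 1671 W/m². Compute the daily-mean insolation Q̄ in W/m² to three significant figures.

Q̄ ≈ 604 W/m²

Solar declination: sin δ = sin ε · sin λ_s = sin 67.10° × sin 288.9° = -0.87152, so δ = -60.636°.
cos H₀ = −tan(-23.4°) tan(-60.636°) = -0.7691, H₀ = 2.4482 rad.
Bracket: H₀ sin φ sin δ + cos φ cos δ sin H₀ = 2.4482×-0.39715×-0.87152 + 0.91775×0.49036×0.63912 = 0.847381 + 0.287622 = 1.135003.
Q̄ = (S₀/π) × [bracket] = (1671/π) × 1.135003 = 603.7 W/m².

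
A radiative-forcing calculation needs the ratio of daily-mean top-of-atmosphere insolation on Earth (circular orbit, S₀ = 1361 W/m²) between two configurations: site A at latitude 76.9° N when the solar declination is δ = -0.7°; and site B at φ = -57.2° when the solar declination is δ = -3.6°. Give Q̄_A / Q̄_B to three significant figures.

— Configuration A (φ=+76.9°):
cos H₀ = −tan(+76.9°) tan(-0.700°) = 0.0525, H₀ = 1.5183 rad.
Bracket: H₀ sin φ sin δ + cos φ cos δ sin H₀ = 1.5183×0.97398×-0.01222 + 0.22665×0.99993×0.99862 = -0.018071 + 0.226321 = 0.208250.
Q̄ = (S₀/π) × [bracket] = (1361/π) × 0.208250 = 90.218 W/m².
— Configuration B (φ=-57.2°):
cos H₀ = −tan(-57.2°) tan(-3.600°) = -0.0976, H₀ = 1.6686 rad.
Bracket: H₀ sin φ sin δ + cos φ cos δ sin H₀ = 1.6686×-0.84057×-0.06279 + 0.54171×0.99803×0.99522 = 0.088068 + 0.538059 = 0.626127.
Q̄ = (S₀/π) × [bracket] = (1361/π) × 0.626127 = 271.25 W/m².
Ratio Q̄_A / Q̄_B = 90.218 / 271.25 = 0.3326.

Q̄_A / Q̄_B ≈ 0.333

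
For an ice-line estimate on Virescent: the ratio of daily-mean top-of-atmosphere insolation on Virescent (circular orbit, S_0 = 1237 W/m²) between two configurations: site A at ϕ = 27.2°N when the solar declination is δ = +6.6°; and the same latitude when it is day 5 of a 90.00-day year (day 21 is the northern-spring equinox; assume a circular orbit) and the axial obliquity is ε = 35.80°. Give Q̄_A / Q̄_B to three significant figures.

Q̄_A / Q̄_B ≈ 2.32

— Configuration A (ϕ=+27.2°):
cos h₀ = −tan(+27.2°) tan(+6.600°) = -0.0595, h₀ = 1.6303 rad.
Bracket: h₀ sin ϕ sin δ + cos ϕ cos δ sin h₀ = 1.6303×0.45710×0.11494 + 0.88942×0.99337×0.99823 = 0.085654 + 0.881959 = 0.967613.
Q̄ = (S_0/π) × [bracket] = (1237/π) × 0.967613 = 381.00 W/m².
— Configuration B (ϕ=+27.2°):
Solar longitude: L_s = 360° × (5 − 21)/90.00 = -64.000°, i.e. -64.000° + 360° = 296.000°.
sin δ = sin 35.80° × sin 296.000° = -0.52576, so δ = -31.719°.
cos h₀ = −tan(+27.2°) tan(-31.719°) = 0.3176, h₀ = 1.2475 rad.
Bracket: h₀ sin ϕ sin δ + cos ϕ cos δ sin h₀ = 1.2475×0.45710×-0.52576 + 0.88942×0.85064×0.94821 = -0.299805 + 0.717393 = 0.417588.
Q̄ = (S_0/π) × [bracket] = (1237/π) × 0.417588 = 164.42 W/m².
Ratio Q̄_A / Q̄_B = 381.00 / 164.42 = 2.317.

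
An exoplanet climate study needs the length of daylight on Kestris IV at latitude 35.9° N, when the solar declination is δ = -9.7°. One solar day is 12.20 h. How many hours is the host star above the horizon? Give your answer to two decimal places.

cos h₀ = −tan ϕ · tan δ = −tan(+35.9°) × tan(-9.700°) = 0.1237, so h₀ = 1.4467 rad = 82.89°.
Daylight = 2h₀/(2π) × 12.20 h = (1.4467/π) × 12.20 = 5.62 h.

5.62 h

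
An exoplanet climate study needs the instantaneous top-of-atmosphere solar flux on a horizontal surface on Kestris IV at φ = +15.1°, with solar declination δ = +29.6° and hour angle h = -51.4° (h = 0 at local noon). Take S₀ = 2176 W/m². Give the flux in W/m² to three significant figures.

cos θ_z = sin φ sin δ + cos φ cos δ cos h = 0.128674 + 0.523730 = 0.652404.
Flux = S₀ · cos θ_z = 2176 × 0.652404 = 1420 W/m².

1.42e+03 W/m²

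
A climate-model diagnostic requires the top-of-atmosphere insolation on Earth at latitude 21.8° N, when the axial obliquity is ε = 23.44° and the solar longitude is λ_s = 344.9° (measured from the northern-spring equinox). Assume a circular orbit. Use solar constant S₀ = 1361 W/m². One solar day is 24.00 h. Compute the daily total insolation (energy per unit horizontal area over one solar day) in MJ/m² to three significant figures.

Solar declination: sin δ = sin ε · sin λ_s = sin 23.44° × sin 344.9° = -0.10363, so δ = -5.948°.
cos H₀ = −tan(+21.8°) tan(-5.948°) = 0.0417, H₀ = 1.5291 rad.
Bracket: H₀ sin φ sin δ + cos φ cos δ sin H₀ = 1.5291×0.37137×-0.10363 + 0.92849×0.99462×0.99913 = -0.058848 + 0.922691 = 0.863843.
Q̄ = (S₀/π) × [bracket] = (1361/π) × 0.863843 = 374.23 W/m².
Daily total = Q̄ × 24.00 h × 3600 s/h = 374.23 × 24.00 × 3600 / 10⁶ = 32.33 MJ/m².

32.3 MJ/m²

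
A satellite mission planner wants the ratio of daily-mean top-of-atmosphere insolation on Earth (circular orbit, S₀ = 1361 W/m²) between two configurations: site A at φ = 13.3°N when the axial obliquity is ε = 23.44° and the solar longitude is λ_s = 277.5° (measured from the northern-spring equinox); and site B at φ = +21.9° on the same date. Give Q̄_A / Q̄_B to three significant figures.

Q̄_A / Q̄_B ≈ 1.19

— Configuration A (φ=+13.3°):
Solar declination: sin δ = sin ε · sin λ_s = sin 23.44° × sin 277.5° = -0.39439, so δ = -23.228°.
cos H₀ = −tan(+13.3°) tan(-23.228°) = 0.1015, H₀ = 1.4692 rad.
Bracket: H₀ sin φ sin δ + cos φ cos δ sin H₀ = 1.4692×0.23005×-0.39439 + 0.97318×0.91895×0.99484 = -0.133300 + 0.889689 = 0.756389.
Q̄ = (S₀/π) × [bracket] = (1361/π) × 0.756389 = 327.68 W/m².
— Configuration B (φ=+21.9°):
cos H₀ = −tan(+21.9°) tan(-23.228°) = 0.1725, H₀ = 1.3974 rad.
Bracket: H₀ sin φ sin δ + cos φ cos δ sin H₀ = 1.3974×0.37299×-0.39439 + 0.92784×0.91895×0.98500 = -0.205562 + 0.839849 = 0.634287.
Q̄ = (S₀/π) × [bracket] = (1361/π) × 0.634287 = 274.79 W/m².
Ratio Q̄_A / Q̄_B = 327.68 / 274.79 = 1.192.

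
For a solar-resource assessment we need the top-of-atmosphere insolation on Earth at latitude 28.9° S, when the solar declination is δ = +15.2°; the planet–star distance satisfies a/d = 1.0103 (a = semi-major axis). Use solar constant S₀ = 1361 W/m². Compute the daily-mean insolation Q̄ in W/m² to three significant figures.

Q̄ ≈ 290 W/m²

cos H₀ = −tan(-28.9°) tan(+15.200°) = 0.1500, H₀ = 1.4202 rad.
Bracket: H₀ sin φ sin δ + cos φ cos δ sin H₀ = 1.4202×-0.48328×0.26219 + 0.87546×0.96502×0.98869 = -0.179955 + 0.835281 = 0.655326.
Inverse-square distance factor (a/d)² = 1.0103² = 1.020706.
Q̄ = (S₀/π) × 1.020706 × [bracket] = (1361/π) × 1.020706 × 0.655326 = 289.8 W/m².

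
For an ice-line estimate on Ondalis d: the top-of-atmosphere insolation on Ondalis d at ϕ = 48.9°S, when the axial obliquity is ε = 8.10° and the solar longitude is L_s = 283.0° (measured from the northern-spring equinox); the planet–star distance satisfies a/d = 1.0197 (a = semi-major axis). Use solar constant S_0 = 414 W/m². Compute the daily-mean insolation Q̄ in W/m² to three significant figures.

Solar declination: sin δ = sin ε · sin L_s = sin 8.10° × sin 283.0° = -0.13729, so δ = -7.891°.
cos h₀ = −tan(-48.9°) tan(-7.891°) = -0.1589, h₀ = 1.7304 rad.
Bracket: h₀ sin ϕ sin δ + cos ϕ cos δ sin h₀ = 1.7304×-0.75356×-0.13729 + 0.65738×0.99053×0.98730 = 0.179021 + 0.642885 = 0.821906.
Inverse-square distance factor (a/d)² = 1.0197² = 1.039788.
Q̄ = (S_0/π) × 1.039788 × [bracket] = (414/π) × 1.039788 × 0.821906 = 112.6 W/m².

Q̄ ≈ 113 W/m²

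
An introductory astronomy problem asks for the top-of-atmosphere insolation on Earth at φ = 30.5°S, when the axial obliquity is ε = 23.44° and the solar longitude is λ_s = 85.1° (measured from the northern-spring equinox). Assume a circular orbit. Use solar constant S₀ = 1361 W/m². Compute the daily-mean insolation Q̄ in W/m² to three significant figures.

Q̄ ≈ 217 W/m²

Solar declination: sin δ = sin ε · sin λ_s = sin 23.44° × sin 85.1° = 0.39633, so δ = +23.349°.
cos H₀ = −tan(-30.5°) tan(+23.349°) = 0.2543, H₀ = 1.3137 rad.
Bracket: H₀ sin φ sin δ + cos φ cos δ sin H₀ = 1.3137×-0.50754×0.39633 + 0.86163×0.91811×0.96713 = -0.264255 + 0.765069 = 0.500814.
Q̄ = (S₀/π) × [bracket] = (1361/π) × 0.500814 = 217.0 W/m².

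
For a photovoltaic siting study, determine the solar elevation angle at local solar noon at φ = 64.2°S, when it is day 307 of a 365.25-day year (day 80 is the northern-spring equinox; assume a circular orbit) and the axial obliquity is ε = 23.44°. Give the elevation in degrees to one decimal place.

41.8°

Solar longitude: λ_s = 360° × (307 − 80)/365.25 = 223.737°.
sin δ = sin 23.44° × sin 223.737° = -0.27501, so δ = -15.963°.
At local noon the hour angle is zero, so the zenith angle equals |φ − δ| = |-64.2° − (-15.963°)| = 48.237°.
Elevation = 90° − 48.237° = 41.8°.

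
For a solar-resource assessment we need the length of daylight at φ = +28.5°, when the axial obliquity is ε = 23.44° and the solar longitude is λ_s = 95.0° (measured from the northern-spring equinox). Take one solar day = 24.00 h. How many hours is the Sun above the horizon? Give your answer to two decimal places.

Solar declination: sin δ = sin ε · sin λ_s = sin 23.44° × sin 95.0° = 0.39627, so δ = +23.346°.
cos H₀ = −tan φ · tan δ = −tan(+28.5°) × tan(+23.346°) = -0.2343, so H₀ = 1.8073 rad = 103.55°.
Daylight = 2H₀/(2π) × 24.00 h = (1.8073/π) × 24.00 = 13.81 h.

13.81 h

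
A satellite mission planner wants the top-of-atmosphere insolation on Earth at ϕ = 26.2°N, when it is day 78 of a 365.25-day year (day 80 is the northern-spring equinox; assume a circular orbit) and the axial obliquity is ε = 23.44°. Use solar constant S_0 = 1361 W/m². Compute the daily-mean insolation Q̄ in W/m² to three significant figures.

Q̄ ≈ 385 W/m²

Solar longitude: L_s = 360° × (78 − 80)/365.25 = -1.971°, i.e. -1.971° + 360° = 358.029°.
sin δ = sin 23.44° × sin 358.029° = -0.01368, so δ = -0.784°.
cos h₀ = −tan(+26.2°) tan(-0.784°) = 0.0067, h₀ = 1.5641 rad.
Bracket: h₀ sin ϕ sin δ + cos ϕ cos δ sin h₀ = 1.5641×0.44151×-0.01368 + 0.89726×0.99991×0.99998 = -0.009447 + 0.897161 = 0.887714.
Q̄ = (S_0/π) × [bracket] = (1361/π) × 0.887714 = 384.6 W/m².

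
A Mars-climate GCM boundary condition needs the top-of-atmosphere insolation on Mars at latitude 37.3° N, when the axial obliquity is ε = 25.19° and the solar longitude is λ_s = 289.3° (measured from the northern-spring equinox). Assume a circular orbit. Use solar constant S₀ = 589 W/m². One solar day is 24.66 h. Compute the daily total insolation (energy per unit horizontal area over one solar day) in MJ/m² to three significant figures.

6.44 MJ/m²

Solar declination: sin δ = sin ε · sin λ_s = sin 25.19° × sin 289.3° = -0.40170, so δ = -23.685°.
cos H₀ = −tan(+37.3°) tan(-23.685°) = 0.3342, H₀ = 1.2301 rad.
Bracket: H₀ sin φ sin δ + cos φ cos δ sin H₀ = 1.2301×0.60599×-0.40170 + 0.79547×0.91577×0.94252 = -0.299439 + 0.686595 = 0.387156.
Q̄ = (S₀/π) × [bracket] = (589/π) × 0.387156 = 72.586 W/m².
Daily total = Q̄ × 24.66 h × 3600 s/h = 72.586 × 24.66 × 3600 / 10⁶ = 6.444 MJ/m².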